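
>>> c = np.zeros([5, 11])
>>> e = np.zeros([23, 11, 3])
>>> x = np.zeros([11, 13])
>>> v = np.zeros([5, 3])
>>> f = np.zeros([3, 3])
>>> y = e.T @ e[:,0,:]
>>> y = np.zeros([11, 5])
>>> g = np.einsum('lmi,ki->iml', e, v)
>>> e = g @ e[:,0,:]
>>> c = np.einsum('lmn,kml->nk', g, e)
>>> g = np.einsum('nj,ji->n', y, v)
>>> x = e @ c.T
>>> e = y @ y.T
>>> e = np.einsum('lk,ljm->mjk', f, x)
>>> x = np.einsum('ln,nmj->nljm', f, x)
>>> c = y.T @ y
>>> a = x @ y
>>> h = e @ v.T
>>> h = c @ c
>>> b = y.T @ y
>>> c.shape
(5, 5)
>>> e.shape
(23, 11, 3)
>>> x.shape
(3, 3, 23, 11)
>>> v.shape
(5, 3)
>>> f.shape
(3, 3)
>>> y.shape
(11, 5)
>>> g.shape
(11,)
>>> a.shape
(3, 3, 23, 5)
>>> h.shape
(5, 5)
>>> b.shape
(5, 5)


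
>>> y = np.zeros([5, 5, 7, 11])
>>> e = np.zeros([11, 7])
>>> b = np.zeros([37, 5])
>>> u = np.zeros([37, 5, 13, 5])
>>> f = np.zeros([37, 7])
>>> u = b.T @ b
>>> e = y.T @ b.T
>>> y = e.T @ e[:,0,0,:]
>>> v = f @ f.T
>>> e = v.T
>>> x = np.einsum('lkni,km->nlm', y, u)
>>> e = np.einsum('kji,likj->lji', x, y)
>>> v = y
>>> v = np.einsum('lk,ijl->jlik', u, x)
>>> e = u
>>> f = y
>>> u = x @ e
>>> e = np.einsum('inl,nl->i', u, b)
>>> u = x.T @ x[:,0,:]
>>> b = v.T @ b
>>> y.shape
(37, 5, 7, 37)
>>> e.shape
(7,)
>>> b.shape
(5, 7, 5, 5)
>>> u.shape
(5, 37, 5)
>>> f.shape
(37, 5, 7, 37)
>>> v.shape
(37, 5, 7, 5)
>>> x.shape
(7, 37, 5)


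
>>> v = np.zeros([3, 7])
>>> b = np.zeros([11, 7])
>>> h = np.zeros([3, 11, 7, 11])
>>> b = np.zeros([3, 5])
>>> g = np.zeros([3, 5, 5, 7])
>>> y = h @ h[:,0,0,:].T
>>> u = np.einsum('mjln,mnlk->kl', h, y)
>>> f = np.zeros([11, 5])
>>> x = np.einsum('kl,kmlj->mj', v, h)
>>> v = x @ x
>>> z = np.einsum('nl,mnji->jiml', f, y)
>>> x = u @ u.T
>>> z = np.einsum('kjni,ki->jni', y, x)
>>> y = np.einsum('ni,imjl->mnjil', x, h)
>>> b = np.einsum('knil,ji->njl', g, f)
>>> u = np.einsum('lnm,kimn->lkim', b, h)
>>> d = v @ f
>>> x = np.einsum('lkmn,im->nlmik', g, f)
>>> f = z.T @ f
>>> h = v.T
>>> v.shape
(11, 11)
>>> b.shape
(5, 11, 7)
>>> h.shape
(11, 11)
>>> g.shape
(3, 5, 5, 7)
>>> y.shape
(11, 3, 7, 3, 11)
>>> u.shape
(5, 3, 11, 7)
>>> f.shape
(3, 7, 5)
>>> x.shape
(7, 3, 5, 11, 5)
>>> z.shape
(11, 7, 3)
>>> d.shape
(11, 5)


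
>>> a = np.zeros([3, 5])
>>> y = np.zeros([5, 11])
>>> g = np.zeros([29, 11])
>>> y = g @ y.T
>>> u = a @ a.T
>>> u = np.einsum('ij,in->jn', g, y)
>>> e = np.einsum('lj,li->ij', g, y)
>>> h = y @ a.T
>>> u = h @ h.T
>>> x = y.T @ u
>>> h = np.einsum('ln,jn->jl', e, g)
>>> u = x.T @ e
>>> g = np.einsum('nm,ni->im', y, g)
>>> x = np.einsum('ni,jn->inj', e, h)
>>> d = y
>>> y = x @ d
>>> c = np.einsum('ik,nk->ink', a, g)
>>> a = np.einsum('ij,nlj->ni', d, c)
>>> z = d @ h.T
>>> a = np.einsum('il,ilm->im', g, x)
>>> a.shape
(11, 29)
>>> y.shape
(11, 5, 5)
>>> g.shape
(11, 5)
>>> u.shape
(29, 11)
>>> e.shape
(5, 11)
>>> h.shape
(29, 5)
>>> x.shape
(11, 5, 29)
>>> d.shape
(29, 5)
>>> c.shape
(3, 11, 5)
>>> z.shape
(29, 29)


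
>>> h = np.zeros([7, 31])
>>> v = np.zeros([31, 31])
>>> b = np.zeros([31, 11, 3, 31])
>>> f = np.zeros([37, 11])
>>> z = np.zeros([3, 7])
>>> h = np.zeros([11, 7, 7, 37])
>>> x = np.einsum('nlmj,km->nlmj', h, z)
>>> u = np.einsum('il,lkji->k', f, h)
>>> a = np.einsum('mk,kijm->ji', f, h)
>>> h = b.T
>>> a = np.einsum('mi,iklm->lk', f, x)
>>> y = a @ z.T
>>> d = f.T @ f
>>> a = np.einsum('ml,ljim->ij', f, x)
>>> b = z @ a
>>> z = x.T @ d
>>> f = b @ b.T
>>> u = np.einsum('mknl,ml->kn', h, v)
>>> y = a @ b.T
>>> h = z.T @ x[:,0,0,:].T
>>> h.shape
(11, 7, 7, 11)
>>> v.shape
(31, 31)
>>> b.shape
(3, 7)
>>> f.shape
(3, 3)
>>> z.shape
(37, 7, 7, 11)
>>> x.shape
(11, 7, 7, 37)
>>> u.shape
(3, 11)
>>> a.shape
(7, 7)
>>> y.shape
(7, 3)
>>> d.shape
(11, 11)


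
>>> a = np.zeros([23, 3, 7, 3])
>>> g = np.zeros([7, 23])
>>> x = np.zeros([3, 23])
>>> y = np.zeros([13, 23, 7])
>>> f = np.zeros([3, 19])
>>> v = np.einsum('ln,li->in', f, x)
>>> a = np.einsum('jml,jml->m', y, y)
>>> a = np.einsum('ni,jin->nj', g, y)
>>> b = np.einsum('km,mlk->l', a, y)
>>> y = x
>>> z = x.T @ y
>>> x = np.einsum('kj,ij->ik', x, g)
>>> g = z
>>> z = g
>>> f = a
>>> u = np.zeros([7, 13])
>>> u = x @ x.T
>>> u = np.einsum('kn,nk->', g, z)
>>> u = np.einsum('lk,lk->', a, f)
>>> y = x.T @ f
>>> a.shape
(7, 13)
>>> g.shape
(23, 23)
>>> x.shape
(7, 3)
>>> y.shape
(3, 13)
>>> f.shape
(7, 13)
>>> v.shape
(23, 19)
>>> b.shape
(23,)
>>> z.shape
(23, 23)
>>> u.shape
()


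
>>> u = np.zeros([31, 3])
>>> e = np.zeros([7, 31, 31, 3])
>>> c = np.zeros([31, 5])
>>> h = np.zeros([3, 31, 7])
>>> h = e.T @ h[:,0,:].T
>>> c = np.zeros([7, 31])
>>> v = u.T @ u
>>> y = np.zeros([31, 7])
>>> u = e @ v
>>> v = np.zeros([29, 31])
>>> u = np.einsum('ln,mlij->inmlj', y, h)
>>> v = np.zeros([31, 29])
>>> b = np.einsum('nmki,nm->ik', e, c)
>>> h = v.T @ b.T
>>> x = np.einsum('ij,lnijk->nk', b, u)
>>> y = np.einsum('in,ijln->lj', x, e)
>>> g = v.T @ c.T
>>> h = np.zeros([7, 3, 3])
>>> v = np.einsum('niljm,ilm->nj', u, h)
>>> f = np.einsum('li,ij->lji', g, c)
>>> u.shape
(31, 7, 3, 31, 3)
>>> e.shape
(7, 31, 31, 3)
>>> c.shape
(7, 31)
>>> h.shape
(7, 3, 3)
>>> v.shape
(31, 31)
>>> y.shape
(31, 31)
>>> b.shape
(3, 31)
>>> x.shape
(7, 3)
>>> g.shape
(29, 7)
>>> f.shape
(29, 31, 7)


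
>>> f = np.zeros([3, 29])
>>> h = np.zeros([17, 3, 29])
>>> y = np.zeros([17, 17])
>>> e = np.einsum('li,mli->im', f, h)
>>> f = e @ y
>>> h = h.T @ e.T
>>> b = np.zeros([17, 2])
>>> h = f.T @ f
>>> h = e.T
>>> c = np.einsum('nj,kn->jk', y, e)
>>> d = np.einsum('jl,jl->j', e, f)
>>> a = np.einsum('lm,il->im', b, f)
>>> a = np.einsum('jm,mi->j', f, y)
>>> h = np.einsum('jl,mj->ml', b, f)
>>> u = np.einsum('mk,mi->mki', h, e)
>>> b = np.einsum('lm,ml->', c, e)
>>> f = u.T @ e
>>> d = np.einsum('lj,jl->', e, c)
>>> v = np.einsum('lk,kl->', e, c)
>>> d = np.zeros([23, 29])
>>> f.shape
(17, 2, 17)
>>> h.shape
(29, 2)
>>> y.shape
(17, 17)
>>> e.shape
(29, 17)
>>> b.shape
()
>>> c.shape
(17, 29)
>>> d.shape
(23, 29)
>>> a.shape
(29,)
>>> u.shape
(29, 2, 17)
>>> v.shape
()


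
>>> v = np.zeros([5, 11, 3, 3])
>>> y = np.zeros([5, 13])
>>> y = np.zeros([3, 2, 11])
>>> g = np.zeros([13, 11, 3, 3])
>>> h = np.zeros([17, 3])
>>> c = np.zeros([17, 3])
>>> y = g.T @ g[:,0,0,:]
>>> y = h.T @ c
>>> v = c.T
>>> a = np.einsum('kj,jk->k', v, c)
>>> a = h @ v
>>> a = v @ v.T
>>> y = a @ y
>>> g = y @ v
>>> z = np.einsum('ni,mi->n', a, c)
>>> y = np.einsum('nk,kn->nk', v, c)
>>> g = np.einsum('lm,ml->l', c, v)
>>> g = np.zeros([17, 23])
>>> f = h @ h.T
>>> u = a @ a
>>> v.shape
(3, 17)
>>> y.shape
(3, 17)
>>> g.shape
(17, 23)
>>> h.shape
(17, 3)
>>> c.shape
(17, 3)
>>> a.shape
(3, 3)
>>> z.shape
(3,)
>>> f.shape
(17, 17)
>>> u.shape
(3, 3)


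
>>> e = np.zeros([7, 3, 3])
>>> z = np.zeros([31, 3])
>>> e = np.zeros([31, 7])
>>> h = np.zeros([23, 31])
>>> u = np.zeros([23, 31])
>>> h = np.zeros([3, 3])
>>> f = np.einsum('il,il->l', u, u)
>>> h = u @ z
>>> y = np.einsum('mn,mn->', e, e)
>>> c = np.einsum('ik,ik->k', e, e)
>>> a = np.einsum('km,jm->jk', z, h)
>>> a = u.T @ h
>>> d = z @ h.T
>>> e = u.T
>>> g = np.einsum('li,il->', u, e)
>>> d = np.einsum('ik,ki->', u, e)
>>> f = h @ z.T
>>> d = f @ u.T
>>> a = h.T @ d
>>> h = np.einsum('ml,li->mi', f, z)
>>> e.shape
(31, 23)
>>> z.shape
(31, 3)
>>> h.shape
(23, 3)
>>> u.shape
(23, 31)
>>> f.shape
(23, 31)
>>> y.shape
()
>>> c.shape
(7,)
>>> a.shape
(3, 23)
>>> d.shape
(23, 23)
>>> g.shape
()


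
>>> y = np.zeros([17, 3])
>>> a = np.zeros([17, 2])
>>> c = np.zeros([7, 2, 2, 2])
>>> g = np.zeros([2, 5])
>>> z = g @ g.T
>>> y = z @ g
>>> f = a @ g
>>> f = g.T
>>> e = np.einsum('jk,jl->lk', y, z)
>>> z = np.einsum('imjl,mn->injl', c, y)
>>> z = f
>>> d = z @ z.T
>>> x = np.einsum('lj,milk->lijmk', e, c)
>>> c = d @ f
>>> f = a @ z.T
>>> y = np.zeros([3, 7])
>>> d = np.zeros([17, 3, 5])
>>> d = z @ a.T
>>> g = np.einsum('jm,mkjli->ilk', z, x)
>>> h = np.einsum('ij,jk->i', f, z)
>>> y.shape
(3, 7)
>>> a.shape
(17, 2)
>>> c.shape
(5, 2)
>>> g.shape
(2, 7, 2)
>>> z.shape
(5, 2)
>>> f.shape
(17, 5)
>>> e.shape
(2, 5)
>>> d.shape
(5, 17)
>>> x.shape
(2, 2, 5, 7, 2)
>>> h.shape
(17,)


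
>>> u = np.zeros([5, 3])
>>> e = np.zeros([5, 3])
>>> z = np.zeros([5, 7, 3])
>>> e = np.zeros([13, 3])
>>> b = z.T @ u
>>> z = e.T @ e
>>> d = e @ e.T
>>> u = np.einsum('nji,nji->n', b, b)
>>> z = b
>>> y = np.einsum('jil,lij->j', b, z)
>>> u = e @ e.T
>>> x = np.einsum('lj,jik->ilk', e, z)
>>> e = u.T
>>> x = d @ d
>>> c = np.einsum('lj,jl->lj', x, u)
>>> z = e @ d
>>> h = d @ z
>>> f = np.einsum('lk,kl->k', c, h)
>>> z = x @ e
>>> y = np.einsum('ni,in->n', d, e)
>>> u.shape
(13, 13)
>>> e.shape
(13, 13)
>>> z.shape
(13, 13)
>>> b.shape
(3, 7, 3)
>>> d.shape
(13, 13)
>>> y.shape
(13,)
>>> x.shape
(13, 13)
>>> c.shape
(13, 13)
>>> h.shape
(13, 13)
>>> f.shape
(13,)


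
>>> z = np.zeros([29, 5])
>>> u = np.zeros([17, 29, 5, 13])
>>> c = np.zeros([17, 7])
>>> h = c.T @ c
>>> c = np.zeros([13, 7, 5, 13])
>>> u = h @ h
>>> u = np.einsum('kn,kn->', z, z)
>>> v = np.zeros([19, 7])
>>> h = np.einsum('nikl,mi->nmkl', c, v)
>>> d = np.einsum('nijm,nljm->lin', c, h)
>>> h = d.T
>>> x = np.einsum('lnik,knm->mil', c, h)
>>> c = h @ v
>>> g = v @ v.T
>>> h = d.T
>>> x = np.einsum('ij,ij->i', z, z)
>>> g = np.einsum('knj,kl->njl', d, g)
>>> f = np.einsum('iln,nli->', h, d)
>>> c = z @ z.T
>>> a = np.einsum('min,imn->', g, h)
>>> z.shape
(29, 5)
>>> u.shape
()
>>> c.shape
(29, 29)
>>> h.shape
(13, 7, 19)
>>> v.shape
(19, 7)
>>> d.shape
(19, 7, 13)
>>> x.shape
(29,)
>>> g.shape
(7, 13, 19)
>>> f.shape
()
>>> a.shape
()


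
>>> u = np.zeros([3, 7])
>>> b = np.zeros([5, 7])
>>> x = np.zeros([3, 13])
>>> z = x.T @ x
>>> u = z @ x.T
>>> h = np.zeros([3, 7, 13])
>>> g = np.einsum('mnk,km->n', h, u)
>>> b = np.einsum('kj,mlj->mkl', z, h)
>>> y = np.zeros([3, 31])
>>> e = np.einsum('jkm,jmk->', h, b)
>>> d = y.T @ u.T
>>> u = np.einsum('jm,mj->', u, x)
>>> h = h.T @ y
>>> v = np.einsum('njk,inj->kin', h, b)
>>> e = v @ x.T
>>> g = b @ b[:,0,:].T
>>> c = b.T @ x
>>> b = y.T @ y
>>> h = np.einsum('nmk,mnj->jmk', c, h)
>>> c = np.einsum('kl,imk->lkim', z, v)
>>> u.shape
()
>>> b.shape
(31, 31)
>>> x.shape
(3, 13)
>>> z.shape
(13, 13)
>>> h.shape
(31, 13, 13)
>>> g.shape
(3, 13, 3)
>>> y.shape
(3, 31)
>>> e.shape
(31, 3, 3)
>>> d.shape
(31, 13)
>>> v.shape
(31, 3, 13)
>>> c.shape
(13, 13, 31, 3)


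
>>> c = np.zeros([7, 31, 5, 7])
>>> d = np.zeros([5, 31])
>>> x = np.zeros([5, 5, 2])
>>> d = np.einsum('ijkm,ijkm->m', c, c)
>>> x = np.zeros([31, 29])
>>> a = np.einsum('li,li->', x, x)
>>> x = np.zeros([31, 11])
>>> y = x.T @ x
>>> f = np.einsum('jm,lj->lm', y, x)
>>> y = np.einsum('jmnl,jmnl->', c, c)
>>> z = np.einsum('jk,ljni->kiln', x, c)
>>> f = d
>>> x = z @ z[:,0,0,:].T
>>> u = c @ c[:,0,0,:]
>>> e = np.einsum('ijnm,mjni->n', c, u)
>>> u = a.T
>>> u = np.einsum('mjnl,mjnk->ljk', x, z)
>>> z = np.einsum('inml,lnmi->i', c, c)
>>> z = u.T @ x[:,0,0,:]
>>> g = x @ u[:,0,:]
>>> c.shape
(7, 31, 5, 7)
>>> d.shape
(7,)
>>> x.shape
(11, 7, 7, 11)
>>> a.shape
()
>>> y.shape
()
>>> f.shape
(7,)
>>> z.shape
(5, 7, 11)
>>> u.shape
(11, 7, 5)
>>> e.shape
(5,)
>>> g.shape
(11, 7, 7, 5)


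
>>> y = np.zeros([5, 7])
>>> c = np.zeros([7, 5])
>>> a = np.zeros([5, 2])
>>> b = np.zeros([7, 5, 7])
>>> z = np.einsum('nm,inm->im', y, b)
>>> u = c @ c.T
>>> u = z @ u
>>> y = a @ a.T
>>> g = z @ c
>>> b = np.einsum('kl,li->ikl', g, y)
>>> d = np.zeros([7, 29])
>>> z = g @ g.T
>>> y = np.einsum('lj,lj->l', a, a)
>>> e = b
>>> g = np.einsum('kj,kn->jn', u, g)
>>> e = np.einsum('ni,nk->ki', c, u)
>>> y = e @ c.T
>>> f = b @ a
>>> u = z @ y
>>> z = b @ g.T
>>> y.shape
(7, 7)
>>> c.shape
(7, 5)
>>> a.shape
(5, 2)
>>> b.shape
(5, 7, 5)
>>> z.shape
(5, 7, 7)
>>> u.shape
(7, 7)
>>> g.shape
(7, 5)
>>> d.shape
(7, 29)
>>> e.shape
(7, 5)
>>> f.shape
(5, 7, 2)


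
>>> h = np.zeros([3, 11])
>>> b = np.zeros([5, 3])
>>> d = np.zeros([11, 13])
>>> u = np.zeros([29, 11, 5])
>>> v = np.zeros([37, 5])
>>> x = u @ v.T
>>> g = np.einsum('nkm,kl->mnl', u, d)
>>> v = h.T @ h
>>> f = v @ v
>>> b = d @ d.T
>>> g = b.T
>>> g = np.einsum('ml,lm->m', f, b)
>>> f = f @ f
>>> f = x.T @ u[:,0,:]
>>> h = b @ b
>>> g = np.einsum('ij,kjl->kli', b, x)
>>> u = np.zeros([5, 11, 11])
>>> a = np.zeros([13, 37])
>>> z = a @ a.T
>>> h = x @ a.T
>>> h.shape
(29, 11, 13)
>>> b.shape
(11, 11)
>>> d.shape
(11, 13)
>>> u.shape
(5, 11, 11)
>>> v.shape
(11, 11)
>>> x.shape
(29, 11, 37)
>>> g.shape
(29, 37, 11)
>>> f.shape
(37, 11, 5)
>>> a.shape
(13, 37)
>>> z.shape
(13, 13)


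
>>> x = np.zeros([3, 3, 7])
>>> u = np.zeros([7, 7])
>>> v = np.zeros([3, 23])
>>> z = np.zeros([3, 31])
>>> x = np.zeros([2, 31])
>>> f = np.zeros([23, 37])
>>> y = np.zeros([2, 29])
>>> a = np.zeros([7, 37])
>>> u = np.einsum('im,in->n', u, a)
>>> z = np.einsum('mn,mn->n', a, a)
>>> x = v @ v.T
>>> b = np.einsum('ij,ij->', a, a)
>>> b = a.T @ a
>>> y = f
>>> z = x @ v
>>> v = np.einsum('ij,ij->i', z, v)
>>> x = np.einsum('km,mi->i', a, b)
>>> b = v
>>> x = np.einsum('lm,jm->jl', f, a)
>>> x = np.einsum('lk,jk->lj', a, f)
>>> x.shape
(7, 23)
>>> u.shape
(37,)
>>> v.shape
(3,)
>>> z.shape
(3, 23)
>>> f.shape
(23, 37)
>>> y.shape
(23, 37)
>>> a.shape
(7, 37)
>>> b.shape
(3,)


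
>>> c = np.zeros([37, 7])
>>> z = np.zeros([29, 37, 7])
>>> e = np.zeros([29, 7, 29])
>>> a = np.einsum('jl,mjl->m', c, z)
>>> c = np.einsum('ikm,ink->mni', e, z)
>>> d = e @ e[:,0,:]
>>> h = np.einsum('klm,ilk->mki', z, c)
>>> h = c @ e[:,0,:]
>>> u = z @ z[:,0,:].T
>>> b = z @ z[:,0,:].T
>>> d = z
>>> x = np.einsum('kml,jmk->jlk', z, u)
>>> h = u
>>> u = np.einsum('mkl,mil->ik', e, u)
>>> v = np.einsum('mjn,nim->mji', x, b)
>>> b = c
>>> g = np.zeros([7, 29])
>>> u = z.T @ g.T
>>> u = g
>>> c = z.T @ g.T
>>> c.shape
(7, 37, 7)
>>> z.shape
(29, 37, 7)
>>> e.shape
(29, 7, 29)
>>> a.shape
(29,)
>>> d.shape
(29, 37, 7)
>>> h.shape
(29, 37, 29)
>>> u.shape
(7, 29)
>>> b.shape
(29, 37, 29)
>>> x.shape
(29, 7, 29)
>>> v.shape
(29, 7, 37)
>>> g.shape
(7, 29)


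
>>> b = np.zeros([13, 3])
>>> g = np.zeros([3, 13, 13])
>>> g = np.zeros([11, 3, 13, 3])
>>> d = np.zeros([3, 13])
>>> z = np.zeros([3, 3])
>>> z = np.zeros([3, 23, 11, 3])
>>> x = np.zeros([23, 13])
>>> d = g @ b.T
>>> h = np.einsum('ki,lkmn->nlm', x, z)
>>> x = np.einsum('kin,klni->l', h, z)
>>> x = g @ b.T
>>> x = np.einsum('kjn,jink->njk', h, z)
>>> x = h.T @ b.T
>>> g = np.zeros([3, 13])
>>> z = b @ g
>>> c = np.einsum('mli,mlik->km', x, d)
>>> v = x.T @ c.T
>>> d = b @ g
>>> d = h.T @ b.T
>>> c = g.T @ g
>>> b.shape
(13, 3)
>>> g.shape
(3, 13)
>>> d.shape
(11, 3, 13)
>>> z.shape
(13, 13)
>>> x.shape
(11, 3, 13)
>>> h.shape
(3, 3, 11)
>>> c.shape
(13, 13)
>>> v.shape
(13, 3, 13)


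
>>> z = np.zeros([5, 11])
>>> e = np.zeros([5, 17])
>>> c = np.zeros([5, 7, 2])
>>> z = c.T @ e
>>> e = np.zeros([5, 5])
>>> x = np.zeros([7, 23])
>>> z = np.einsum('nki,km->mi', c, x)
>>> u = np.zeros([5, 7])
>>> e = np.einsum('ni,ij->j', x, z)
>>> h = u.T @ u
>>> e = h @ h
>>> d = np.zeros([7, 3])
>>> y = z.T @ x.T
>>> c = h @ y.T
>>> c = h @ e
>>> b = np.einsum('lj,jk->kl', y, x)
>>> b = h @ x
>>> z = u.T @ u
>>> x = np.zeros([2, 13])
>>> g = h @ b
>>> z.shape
(7, 7)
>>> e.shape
(7, 7)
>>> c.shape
(7, 7)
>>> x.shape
(2, 13)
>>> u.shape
(5, 7)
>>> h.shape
(7, 7)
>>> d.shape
(7, 3)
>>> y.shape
(2, 7)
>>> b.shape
(7, 23)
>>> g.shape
(7, 23)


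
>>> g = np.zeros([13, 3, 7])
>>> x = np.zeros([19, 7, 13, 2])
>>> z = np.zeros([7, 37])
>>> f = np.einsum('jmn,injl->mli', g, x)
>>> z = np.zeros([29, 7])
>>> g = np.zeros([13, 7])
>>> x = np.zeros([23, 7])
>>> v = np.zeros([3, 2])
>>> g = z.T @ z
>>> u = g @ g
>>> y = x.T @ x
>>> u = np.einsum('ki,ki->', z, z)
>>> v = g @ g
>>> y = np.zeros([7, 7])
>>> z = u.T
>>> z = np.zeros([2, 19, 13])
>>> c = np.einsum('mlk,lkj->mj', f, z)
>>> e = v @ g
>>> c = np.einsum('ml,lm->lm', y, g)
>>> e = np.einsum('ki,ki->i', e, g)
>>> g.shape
(7, 7)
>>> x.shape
(23, 7)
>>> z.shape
(2, 19, 13)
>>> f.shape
(3, 2, 19)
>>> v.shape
(7, 7)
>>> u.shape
()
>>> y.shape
(7, 7)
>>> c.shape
(7, 7)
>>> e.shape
(7,)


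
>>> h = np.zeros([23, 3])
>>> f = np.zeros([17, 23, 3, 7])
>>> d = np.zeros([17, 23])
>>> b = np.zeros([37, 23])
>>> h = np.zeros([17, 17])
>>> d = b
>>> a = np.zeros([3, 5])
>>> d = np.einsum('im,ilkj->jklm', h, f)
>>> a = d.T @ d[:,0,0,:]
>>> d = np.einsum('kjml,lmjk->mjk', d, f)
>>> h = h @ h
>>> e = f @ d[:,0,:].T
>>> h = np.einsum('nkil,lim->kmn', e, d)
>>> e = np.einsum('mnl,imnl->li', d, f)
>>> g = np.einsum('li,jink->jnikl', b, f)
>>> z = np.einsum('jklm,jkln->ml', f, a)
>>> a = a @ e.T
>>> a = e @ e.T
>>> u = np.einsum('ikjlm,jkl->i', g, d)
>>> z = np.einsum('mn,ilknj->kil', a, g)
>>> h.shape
(23, 7, 17)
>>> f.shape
(17, 23, 3, 7)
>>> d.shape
(23, 3, 7)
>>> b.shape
(37, 23)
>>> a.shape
(7, 7)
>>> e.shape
(7, 17)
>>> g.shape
(17, 3, 23, 7, 37)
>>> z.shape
(23, 17, 3)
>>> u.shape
(17,)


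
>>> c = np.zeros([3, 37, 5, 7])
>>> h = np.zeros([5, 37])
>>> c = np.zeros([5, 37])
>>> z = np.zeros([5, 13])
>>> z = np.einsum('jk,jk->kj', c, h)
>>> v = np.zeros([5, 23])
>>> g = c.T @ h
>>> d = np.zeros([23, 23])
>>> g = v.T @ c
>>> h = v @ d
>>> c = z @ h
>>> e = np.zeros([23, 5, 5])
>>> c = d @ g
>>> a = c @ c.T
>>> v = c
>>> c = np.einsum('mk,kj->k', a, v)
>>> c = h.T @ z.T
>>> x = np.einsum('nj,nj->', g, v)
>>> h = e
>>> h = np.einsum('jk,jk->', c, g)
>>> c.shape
(23, 37)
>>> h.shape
()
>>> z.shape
(37, 5)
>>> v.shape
(23, 37)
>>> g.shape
(23, 37)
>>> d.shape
(23, 23)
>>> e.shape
(23, 5, 5)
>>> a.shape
(23, 23)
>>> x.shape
()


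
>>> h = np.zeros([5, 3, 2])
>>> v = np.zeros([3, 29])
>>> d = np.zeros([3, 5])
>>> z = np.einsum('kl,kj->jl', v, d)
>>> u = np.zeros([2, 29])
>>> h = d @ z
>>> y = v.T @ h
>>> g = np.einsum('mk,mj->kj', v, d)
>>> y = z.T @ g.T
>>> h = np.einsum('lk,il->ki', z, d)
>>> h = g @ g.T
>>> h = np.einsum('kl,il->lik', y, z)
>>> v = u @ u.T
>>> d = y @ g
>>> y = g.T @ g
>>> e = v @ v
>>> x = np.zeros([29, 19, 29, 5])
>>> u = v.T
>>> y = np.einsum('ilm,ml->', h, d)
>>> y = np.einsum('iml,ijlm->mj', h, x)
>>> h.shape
(29, 5, 29)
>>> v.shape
(2, 2)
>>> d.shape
(29, 5)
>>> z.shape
(5, 29)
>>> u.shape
(2, 2)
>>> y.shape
(5, 19)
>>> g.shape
(29, 5)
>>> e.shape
(2, 2)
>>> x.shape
(29, 19, 29, 5)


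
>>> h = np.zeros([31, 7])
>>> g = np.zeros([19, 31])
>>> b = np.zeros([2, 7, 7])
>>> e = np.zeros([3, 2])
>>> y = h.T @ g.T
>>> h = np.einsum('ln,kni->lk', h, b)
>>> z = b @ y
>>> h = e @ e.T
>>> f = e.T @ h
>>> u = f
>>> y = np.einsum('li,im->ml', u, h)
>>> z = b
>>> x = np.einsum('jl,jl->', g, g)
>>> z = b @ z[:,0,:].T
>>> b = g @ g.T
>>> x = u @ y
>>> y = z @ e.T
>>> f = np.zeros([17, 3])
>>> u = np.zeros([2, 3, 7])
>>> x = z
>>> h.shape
(3, 3)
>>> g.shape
(19, 31)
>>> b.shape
(19, 19)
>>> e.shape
(3, 2)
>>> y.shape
(2, 7, 3)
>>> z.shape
(2, 7, 2)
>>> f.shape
(17, 3)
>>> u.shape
(2, 3, 7)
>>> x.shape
(2, 7, 2)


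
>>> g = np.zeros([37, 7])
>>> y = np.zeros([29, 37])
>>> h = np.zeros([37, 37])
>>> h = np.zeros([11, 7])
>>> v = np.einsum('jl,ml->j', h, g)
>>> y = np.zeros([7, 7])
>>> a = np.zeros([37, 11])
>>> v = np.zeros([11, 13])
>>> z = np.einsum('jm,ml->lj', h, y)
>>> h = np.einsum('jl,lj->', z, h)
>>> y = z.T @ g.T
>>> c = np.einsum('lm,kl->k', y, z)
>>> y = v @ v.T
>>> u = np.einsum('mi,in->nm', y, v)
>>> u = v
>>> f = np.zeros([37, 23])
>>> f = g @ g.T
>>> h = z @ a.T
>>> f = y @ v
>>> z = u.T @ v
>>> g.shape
(37, 7)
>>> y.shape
(11, 11)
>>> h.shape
(7, 37)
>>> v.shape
(11, 13)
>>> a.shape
(37, 11)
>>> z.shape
(13, 13)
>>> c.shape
(7,)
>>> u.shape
(11, 13)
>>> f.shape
(11, 13)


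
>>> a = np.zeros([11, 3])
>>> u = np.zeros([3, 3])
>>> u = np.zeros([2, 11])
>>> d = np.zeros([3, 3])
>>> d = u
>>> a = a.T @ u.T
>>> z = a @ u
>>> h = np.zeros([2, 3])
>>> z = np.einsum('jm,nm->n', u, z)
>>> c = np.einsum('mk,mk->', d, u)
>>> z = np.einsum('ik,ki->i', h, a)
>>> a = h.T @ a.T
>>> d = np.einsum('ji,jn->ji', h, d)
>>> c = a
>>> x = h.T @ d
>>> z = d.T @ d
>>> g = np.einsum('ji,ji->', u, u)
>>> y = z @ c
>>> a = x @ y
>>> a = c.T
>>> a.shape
(3, 3)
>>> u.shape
(2, 11)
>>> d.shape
(2, 3)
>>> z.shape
(3, 3)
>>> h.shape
(2, 3)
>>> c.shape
(3, 3)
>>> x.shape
(3, 3)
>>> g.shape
()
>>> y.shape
(3, 3)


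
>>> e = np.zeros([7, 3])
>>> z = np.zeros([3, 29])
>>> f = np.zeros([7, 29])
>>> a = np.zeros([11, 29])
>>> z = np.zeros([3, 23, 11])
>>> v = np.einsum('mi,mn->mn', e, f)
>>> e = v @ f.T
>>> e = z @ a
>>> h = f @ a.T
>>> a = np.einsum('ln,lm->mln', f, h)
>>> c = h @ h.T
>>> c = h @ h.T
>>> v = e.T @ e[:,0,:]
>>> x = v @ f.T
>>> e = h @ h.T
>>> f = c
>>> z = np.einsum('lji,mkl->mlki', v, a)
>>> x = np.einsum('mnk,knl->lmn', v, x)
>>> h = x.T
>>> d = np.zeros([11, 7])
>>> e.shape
(7, 7)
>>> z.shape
(11, 29, 7, 29)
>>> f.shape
(7, 7)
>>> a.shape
(11, 7, 29)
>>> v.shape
(29, 23, 29)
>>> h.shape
(23, 29, 7)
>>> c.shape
(7, 7)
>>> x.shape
(7, 29, 23)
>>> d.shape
(11, 7)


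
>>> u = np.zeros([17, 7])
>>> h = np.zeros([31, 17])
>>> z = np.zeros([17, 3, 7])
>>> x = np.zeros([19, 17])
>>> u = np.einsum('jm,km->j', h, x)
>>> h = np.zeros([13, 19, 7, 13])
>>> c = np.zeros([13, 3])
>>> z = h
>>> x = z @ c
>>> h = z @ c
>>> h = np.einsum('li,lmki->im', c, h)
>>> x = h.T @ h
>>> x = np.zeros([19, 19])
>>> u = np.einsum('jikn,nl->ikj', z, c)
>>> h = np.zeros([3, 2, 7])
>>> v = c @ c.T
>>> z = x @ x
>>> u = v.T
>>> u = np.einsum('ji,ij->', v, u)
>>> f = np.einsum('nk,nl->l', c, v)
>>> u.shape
()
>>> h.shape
(3, 2, 7)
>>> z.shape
(19, 19)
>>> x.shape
(19, 19)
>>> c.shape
(13, 3)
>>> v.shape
(13, 13)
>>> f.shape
(13,)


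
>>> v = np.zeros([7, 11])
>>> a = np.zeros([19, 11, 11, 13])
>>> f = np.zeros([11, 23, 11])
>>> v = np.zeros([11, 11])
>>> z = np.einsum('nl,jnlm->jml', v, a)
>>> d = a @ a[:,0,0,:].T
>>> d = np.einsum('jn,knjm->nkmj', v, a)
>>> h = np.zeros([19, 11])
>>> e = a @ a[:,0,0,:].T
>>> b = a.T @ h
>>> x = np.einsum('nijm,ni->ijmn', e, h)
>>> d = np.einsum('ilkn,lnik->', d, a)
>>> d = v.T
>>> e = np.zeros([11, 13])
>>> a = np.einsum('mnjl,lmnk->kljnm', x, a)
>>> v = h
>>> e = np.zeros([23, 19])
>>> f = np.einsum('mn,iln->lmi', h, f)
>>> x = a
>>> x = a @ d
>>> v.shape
(19, 11)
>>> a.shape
(13, 19, 19, 11, 11)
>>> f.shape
(23, 19, 11)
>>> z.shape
(19, 13, 11)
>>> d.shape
(11, 11)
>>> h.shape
(19, 11)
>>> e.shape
(23, 19)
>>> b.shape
(13, 11, 11, 11)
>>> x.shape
(13, 19, 19, 11, 11)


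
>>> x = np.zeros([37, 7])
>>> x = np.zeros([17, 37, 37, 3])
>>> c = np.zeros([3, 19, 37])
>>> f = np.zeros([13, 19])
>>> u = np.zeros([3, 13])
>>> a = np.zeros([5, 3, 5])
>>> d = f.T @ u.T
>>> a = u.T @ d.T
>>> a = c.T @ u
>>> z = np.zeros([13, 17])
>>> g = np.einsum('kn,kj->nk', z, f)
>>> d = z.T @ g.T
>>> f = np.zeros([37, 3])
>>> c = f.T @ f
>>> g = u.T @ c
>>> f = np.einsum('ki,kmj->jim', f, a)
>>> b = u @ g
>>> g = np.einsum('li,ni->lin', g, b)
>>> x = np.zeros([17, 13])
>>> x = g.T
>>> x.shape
(3, 3, 13)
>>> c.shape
(3, 3)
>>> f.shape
(13, 3, 19)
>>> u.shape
(3, 13)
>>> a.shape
(37, 19, 13)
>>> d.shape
(17, 17)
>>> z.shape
(13, 17)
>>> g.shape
(13, 3, 3)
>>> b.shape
(3, 3)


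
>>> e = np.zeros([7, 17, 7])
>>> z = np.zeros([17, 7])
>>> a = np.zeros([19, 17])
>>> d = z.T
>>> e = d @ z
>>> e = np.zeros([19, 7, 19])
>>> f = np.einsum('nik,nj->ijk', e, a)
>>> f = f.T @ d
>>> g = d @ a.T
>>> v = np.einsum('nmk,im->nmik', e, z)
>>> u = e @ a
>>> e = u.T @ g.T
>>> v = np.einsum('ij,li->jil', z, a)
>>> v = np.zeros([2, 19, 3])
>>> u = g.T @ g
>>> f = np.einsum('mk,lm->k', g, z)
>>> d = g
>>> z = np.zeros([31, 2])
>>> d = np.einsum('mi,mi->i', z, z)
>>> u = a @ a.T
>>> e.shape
(17, 7, 7)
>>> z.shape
(31, 2)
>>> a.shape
(19, 17)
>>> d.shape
(2,)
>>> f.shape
(19,)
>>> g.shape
(7, 19)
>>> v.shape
(2, 19, 3)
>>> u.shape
(19, 19)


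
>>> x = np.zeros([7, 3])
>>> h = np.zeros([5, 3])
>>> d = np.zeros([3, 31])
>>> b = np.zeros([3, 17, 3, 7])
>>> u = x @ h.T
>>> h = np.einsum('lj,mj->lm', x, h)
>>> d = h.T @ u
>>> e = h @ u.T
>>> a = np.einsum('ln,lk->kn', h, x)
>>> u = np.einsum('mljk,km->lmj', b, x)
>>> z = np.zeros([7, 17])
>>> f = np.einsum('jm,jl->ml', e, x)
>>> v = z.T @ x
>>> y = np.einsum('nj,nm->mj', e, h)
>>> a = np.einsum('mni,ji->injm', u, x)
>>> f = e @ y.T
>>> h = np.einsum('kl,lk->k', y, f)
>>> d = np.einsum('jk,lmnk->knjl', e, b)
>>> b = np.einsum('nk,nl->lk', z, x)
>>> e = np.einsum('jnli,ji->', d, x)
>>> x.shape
(7, 3)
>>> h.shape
(5,)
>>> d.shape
(7, 3, 7, 3)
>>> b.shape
(3, 17)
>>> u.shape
(17, 3, 3)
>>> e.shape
()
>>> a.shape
(3, 3, 7, 17)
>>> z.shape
(7, 17)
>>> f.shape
(7, 5)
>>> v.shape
(17, 3)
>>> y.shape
(5, 7)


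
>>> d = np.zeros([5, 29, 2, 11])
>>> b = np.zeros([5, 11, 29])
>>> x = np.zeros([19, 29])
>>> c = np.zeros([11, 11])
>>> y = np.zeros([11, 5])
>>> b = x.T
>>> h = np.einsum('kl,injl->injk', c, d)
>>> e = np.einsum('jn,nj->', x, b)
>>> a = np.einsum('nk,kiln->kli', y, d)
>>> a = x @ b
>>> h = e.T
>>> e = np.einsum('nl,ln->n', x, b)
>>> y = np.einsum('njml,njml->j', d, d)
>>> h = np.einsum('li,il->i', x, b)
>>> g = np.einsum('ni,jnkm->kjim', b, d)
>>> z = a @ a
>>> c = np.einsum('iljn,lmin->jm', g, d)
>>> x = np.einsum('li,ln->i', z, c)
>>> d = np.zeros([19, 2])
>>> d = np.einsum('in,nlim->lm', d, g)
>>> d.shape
(5, 11)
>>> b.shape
(29, 19)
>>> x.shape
(19,)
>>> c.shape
(19, 29)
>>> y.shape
(29,)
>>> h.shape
(29,)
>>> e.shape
(19,)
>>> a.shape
(19, 19)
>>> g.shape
(2, 5, 19, 11)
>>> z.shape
(19, 19)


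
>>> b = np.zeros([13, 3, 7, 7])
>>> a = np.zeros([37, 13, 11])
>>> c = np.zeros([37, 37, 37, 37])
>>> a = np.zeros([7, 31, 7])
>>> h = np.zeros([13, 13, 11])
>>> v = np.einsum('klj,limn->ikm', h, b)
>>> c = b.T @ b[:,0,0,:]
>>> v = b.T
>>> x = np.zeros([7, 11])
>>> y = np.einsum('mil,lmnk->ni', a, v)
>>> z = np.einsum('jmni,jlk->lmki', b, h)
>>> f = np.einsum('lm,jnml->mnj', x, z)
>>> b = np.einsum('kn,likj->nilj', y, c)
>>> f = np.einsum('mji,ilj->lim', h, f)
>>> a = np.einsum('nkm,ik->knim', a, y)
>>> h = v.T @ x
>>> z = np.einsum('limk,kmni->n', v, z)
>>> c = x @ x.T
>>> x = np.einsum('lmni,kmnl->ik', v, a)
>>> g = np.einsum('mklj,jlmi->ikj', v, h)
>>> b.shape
(31, 7, 7, 7)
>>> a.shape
(31, 7, 3, 7)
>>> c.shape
(7, 7)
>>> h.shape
(13, 3, 7, 11)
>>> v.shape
(7, 7, 3, 13)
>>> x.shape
(13, 31)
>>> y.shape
(3, 31)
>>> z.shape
(11,)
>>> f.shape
(3, 11, 13)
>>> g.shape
(11, 7, 13)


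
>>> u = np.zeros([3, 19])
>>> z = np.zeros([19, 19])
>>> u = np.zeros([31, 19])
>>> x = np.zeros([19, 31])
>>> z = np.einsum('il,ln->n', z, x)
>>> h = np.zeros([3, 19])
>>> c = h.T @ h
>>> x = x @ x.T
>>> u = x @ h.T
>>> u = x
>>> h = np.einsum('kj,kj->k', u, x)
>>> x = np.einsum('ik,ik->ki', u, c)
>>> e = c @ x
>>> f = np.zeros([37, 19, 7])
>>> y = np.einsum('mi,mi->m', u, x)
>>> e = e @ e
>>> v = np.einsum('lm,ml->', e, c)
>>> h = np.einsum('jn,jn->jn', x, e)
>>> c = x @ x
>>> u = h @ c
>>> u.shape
(19, 19)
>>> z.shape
(31,)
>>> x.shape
(19, 19)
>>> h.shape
(19, 19)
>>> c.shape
(19, 19)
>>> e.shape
(19, 19)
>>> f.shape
(37, 19, 7)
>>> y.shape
(19,)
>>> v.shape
()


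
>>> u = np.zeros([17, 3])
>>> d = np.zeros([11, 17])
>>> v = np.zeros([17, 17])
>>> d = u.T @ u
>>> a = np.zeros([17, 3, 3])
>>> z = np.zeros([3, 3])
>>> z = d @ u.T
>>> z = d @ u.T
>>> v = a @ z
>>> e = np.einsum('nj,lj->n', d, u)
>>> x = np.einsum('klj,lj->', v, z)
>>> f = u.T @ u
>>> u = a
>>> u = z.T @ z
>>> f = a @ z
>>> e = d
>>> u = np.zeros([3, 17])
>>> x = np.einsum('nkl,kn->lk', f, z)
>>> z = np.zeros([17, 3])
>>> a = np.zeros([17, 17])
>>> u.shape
(3, 17)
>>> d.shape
(3, 3)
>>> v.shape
(17, 3, 17)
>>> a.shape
(17, 17)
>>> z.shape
(17, 3)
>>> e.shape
(3, 3)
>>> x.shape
(17, 3)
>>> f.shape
(17, 3, 17)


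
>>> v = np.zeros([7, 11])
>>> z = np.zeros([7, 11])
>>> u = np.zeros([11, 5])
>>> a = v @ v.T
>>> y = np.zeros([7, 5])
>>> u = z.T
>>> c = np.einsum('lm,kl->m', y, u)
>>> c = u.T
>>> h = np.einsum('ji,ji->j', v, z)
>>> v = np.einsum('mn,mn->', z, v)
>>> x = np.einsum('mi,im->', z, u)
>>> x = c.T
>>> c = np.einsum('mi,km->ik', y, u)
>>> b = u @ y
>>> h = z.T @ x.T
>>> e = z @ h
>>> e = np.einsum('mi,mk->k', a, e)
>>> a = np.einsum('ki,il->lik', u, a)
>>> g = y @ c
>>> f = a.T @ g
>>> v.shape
()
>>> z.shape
(7, 11)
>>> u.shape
(11, 7)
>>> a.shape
(7, 7, 11)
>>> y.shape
(7, 5)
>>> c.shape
(5, 11)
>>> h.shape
(11, 11)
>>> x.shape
(11, 7)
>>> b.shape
(11, 5)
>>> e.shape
(11,)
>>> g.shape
(7, 11)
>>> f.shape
(11, 7, 11)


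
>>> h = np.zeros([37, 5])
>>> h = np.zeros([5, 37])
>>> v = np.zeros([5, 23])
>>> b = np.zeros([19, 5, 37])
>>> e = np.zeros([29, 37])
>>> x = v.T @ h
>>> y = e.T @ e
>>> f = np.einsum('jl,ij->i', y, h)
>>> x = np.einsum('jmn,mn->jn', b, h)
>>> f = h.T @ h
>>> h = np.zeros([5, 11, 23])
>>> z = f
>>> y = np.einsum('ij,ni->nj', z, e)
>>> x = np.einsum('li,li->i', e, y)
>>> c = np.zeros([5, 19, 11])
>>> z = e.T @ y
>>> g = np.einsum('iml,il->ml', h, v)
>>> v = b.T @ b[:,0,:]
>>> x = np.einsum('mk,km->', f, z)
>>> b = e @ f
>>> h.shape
(5, 11, 23)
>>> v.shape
(37, 5, 37)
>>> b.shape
(29, 37)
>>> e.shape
(29, 37)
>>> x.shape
()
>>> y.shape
(29, 37)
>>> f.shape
(37, 37)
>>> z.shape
(37, 37)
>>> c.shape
(5, 19, 11)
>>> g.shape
(11, 23)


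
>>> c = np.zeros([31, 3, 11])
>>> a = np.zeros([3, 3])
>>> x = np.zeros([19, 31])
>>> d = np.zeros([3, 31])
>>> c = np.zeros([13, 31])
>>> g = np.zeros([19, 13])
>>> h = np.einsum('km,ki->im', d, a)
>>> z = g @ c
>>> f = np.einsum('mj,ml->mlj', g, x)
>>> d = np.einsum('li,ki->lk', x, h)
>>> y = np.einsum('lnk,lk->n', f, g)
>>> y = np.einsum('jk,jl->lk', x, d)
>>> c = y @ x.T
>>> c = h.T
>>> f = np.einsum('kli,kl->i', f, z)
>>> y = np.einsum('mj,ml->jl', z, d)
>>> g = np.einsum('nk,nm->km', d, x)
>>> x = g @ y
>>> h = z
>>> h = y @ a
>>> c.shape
(31, 3)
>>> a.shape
(3, 3)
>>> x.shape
(3, 3)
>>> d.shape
(19, 3)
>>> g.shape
(3, 31)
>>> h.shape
(31, 3)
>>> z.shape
(19, 31)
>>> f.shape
(13,)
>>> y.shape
(31, 3)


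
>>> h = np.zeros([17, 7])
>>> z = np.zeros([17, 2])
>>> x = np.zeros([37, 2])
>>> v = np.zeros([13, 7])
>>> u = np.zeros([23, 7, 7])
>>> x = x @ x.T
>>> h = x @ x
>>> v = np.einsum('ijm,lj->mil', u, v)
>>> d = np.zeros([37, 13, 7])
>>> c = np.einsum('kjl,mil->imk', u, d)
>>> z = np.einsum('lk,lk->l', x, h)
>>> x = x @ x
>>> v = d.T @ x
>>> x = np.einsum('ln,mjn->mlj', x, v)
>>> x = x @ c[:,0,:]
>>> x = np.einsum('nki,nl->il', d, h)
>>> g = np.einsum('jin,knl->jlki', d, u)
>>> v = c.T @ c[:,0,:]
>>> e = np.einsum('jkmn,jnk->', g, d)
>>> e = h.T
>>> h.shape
(37, 37)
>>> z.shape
(37,)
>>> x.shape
(7, 37)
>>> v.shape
(23, 37, 23)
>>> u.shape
(23, 7, 7)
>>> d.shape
(37, 13, 7)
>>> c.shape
(13, 37, 23)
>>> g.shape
(37, 7, 23, 13)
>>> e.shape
(37, 37)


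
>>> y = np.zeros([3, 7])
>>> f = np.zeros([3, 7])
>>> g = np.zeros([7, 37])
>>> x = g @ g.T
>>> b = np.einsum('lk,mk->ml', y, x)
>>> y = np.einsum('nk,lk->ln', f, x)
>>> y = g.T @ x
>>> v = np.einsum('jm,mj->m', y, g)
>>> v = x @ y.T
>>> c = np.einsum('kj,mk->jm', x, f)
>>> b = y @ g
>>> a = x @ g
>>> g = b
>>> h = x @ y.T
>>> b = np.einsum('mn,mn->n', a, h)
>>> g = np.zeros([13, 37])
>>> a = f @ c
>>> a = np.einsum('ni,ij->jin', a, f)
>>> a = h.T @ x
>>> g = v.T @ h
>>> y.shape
(37, 7)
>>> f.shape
(3, 7)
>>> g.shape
(37, 37)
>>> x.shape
(7, 7)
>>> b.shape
(37,)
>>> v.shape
(7, 37)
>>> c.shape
(7, 3)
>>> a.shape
(37, 7)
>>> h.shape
(7, 37)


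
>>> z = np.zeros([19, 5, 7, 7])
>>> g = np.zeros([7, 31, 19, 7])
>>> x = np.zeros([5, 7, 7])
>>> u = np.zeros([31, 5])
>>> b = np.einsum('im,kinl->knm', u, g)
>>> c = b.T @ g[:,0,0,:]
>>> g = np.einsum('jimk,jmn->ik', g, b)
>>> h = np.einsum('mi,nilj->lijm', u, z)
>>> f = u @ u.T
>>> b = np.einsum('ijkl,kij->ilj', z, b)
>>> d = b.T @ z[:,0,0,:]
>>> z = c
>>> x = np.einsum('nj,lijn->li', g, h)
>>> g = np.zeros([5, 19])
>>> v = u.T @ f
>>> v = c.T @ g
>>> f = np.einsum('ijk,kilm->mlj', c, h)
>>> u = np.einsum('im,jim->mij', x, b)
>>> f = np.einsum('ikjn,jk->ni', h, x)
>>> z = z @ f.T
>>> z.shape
(5, 19, 31)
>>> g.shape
(5, 19)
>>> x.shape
(7, 5)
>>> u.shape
(5, 7, 19)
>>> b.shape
(19, 7, 5)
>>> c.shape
(5, 19, 7)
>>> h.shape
(7, 5, 7, 31)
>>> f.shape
(31, 7)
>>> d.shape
(5, 7, 7)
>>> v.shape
(7, 19, 19)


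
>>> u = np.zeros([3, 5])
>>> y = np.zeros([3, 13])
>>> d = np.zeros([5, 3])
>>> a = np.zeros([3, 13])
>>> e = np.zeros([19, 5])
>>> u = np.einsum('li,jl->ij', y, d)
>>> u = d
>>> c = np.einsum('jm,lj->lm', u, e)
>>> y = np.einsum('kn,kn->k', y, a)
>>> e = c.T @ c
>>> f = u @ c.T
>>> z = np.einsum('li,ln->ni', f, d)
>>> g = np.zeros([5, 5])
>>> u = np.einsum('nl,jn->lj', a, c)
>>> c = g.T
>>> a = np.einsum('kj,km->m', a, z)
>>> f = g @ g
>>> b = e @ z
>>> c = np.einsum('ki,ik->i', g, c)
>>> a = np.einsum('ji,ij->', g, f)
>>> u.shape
(13, 19)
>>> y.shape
(3,)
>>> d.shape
(5, 3)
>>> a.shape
()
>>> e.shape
(3, 3)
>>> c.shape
(5,)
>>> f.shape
(5, 5)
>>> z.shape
(3, 19)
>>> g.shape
(5, 5)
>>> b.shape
(3, 19)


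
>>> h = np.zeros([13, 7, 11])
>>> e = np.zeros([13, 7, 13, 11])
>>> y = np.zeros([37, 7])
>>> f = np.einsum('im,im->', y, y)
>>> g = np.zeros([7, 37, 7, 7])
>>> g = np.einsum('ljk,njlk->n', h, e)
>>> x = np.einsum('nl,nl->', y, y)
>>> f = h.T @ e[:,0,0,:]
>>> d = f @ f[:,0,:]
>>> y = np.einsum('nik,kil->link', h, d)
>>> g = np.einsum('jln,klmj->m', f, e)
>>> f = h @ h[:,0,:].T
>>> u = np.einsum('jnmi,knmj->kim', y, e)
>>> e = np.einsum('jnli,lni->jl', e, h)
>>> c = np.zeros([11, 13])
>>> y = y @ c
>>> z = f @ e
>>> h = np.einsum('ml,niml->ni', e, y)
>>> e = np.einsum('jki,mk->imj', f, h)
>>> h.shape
(11, 7)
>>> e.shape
(13, 11, 13)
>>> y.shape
(11, 7, 13, 13)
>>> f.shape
(13, 7, 13)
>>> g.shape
(13,)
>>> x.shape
()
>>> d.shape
(11, 7, 11)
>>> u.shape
(13, 11, 13)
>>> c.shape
(11, 13)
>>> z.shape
(13, 7, 13)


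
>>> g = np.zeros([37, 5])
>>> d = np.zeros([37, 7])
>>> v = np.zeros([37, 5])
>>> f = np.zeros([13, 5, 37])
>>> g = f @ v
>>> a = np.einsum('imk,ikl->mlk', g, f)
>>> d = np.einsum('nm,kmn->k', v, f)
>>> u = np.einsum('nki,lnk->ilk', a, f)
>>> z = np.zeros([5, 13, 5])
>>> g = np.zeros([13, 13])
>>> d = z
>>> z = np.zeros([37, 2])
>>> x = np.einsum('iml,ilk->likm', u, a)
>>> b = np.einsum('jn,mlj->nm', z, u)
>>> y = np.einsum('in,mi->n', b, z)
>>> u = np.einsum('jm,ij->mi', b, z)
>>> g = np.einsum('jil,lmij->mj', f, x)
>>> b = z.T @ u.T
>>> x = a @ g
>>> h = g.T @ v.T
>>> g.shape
(5, 13)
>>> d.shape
(5, 13, 5)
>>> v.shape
(37, 5)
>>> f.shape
(13, 5, 37)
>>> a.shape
(5, 37, 5)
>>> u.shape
(5, 37)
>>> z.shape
(37, 2)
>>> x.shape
(5, 37, 13)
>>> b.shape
(2, 5)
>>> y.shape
(5,)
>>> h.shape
(13, 37)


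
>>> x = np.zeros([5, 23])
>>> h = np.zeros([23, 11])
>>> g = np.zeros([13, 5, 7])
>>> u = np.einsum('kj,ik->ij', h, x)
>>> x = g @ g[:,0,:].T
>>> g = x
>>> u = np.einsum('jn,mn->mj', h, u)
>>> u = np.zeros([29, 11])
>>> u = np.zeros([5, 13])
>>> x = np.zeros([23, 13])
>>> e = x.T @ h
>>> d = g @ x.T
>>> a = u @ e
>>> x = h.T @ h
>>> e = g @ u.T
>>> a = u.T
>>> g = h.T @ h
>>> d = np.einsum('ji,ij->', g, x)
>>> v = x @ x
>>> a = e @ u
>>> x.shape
(11, 11)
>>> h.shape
(23, 11)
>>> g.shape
(11, 11)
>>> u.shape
(5, 13)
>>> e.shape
(13, 5, 5)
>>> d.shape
()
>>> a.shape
(13, 5, 13)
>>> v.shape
(11, 11)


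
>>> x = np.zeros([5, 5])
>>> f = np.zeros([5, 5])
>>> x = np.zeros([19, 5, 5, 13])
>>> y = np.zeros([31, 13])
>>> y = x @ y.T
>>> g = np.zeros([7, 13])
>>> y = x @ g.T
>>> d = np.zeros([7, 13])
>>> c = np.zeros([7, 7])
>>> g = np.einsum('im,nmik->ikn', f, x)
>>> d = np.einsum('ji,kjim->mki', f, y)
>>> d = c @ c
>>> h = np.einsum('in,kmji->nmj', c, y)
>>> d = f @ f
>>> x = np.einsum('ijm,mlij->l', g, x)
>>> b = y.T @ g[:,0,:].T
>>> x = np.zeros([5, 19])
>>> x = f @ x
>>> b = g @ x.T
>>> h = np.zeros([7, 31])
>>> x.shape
(5, 19)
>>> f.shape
(5, 5)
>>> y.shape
(19, 5, 5, 7)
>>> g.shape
(5, 13, 19)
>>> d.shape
(5, 5)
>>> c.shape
(7, 7)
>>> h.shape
(7, 31)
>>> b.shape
(5, 13, 5)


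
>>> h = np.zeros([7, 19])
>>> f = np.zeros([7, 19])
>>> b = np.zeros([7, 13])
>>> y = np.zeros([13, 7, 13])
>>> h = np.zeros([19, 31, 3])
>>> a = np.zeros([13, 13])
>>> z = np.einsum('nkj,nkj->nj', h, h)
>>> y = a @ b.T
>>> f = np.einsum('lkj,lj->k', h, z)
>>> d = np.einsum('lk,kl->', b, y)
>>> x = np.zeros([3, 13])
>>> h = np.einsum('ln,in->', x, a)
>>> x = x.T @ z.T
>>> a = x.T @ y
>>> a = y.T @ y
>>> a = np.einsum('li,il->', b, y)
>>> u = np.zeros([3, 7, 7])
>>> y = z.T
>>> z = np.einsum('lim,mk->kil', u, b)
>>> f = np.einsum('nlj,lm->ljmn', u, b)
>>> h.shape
()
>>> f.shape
(7, 7, 13, 3)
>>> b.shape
(7, 13)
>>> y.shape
(3, 19)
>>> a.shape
()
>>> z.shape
(13, 7, 3)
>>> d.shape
()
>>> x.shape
(13, 19)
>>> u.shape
(3, 7, 7)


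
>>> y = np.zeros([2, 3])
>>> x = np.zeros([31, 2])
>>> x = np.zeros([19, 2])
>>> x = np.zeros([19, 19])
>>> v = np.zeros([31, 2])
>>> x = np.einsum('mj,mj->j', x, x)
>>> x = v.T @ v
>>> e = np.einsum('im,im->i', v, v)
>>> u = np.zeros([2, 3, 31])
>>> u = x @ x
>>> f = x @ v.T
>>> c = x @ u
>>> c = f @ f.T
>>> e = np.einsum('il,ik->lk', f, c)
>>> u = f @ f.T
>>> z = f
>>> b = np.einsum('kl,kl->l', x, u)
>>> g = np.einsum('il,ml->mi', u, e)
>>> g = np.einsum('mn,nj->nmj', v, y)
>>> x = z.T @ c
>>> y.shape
(2, 3)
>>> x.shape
(31, 2)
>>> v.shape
(31, 2)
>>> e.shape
(31, 2)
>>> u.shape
(2, 2)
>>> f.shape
(2, 31)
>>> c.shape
(2, 2)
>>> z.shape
(2, 31)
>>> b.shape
(2,)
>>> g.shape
(2, 31, 3)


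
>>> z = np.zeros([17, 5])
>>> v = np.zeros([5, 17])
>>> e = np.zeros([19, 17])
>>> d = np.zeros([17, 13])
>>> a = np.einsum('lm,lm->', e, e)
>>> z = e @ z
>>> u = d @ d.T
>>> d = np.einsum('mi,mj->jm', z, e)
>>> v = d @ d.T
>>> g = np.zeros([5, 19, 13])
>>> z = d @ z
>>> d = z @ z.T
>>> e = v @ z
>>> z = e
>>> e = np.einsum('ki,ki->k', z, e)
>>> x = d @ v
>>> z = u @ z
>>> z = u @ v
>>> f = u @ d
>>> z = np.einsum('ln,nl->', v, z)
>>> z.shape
()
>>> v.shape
(17, 17)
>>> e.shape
(17,)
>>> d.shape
(17, 17)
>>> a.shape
()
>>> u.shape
(17, 17)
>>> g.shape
(5, 19, 13)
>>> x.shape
(17, 17)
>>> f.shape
(17, 17)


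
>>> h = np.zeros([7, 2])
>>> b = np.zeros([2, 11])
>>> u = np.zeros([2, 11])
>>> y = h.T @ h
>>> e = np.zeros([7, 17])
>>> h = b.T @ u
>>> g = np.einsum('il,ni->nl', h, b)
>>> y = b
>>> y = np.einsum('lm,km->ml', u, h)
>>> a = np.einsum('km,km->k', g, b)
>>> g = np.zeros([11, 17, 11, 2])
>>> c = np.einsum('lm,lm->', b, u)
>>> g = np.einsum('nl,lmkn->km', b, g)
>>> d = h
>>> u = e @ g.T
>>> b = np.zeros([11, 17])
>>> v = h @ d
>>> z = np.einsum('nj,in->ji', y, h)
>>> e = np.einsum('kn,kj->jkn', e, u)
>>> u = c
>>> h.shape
(11, 11)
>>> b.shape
(11, 17)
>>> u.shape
()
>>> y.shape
(11, 2)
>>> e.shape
(11, 7, 17)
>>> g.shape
(11, 17)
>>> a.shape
(2,)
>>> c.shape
()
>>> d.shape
(11, 11)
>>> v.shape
(11, 11)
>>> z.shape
(2, 11)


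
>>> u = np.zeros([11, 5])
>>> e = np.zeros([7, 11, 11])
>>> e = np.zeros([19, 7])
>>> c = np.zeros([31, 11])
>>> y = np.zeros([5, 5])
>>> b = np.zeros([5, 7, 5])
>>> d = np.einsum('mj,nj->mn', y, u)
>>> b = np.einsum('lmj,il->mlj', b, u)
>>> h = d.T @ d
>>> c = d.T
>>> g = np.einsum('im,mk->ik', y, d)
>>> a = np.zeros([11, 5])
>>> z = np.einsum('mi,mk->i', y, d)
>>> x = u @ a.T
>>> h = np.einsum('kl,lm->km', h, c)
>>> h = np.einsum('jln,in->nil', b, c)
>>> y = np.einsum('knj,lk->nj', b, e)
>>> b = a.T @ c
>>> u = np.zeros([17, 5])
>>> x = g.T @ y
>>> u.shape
(17, 5)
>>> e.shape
(19, 7)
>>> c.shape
(11, 5)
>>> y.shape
(5, 5)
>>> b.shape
(5, 5)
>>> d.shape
(5, 11)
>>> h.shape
(5, 11, 5)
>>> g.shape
(5, 11)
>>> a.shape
(11, 5)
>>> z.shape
(5,)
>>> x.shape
(11, 5)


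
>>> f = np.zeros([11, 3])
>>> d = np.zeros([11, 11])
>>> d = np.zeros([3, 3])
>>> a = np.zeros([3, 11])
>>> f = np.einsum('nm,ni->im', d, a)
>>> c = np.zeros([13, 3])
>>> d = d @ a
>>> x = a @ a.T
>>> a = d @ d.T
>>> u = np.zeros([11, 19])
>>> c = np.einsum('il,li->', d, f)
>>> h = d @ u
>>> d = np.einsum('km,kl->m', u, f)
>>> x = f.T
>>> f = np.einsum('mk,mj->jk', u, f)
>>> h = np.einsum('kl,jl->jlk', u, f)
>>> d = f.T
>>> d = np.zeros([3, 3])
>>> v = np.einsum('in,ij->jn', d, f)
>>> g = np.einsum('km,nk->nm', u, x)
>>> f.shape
(3, 19)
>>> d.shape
(3, 3)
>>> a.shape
(3, 3)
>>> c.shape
()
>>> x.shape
(3, 11)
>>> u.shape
(11, 19)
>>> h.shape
(3, 19, 11)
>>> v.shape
(19, 3)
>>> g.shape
(3, 19)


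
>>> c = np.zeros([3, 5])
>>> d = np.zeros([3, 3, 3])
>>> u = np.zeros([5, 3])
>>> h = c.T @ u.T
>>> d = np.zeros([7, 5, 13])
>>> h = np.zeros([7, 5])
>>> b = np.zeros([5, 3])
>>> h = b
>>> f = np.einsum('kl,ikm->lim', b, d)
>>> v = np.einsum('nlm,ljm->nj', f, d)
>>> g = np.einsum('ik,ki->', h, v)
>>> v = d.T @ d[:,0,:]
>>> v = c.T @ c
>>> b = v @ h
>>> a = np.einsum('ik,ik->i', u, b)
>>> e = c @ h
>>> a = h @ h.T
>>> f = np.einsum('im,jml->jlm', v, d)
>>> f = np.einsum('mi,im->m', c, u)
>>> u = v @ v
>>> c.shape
(3, 5)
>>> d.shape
(7, 5, 13)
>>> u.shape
(5, 5)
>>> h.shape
(5, 3)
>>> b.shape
(5, 3)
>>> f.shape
(3,)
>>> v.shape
(5, 5)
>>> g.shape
()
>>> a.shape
(5, 5)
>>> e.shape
(3, 3)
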